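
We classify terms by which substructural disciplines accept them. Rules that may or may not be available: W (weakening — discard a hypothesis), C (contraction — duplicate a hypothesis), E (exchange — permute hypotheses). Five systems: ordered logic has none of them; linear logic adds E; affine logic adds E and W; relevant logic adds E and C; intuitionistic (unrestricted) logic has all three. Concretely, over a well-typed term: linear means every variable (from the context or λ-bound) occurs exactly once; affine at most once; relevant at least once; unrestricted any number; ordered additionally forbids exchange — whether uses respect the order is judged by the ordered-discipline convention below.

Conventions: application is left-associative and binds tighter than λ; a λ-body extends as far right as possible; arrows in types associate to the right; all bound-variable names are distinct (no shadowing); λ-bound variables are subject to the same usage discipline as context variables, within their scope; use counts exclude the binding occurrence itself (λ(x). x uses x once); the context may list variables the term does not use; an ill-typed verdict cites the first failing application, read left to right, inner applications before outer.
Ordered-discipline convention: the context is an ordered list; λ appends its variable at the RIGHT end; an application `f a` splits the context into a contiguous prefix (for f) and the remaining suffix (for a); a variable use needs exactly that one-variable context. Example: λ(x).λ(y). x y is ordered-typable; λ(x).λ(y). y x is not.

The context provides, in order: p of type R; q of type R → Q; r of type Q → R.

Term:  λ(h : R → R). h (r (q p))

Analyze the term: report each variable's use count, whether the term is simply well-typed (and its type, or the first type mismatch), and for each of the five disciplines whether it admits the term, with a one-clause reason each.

use counts: p: 1, q: 1, r: 1, h [bound]: 1
uses in reading order: h, r, q, p
typing: ✓ — (R → R) → R
ordered ✗ (needs exchange: uses follow h, r, q, p)
linear ✓ (p, q, r, h: one use apiece)
affine ✓ (at most one use each (p, q, r, h))
relevant ✓ (none of p, q, r, h goes unused)
unrestricted ✓ (typability at (R → R) → R is all that's needed)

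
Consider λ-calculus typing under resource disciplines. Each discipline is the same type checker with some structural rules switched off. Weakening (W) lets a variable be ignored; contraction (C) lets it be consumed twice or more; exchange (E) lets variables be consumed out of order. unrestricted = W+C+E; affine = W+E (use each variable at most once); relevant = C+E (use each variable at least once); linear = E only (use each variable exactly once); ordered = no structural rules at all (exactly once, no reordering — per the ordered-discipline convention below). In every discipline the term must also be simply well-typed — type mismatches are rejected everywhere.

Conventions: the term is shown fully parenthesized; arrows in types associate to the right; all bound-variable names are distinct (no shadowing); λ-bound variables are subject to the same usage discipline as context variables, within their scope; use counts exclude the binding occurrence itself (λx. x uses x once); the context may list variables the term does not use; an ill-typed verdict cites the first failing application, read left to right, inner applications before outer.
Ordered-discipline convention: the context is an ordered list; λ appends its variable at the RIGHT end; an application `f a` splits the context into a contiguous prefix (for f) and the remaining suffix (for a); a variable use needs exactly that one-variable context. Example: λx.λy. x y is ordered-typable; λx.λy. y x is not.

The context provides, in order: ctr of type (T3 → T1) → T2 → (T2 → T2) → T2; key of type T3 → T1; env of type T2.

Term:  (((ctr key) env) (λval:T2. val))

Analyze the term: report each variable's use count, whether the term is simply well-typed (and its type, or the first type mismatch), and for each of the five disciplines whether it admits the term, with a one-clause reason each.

use counts: ctr=1, key=1, env=1, val (bound)=1
order of uses: ctr, key, env, val
typing: well-typed at T2
ordered ✓ (ctr, key, env, val: once each, no exchange needed)
linear ✓ (single use per variable (ctr, key, env, val))
affine ✓ (no duplicate uses among ctr, key, env, val)
relevant ✓ (at least one use each (ctr, key, env, val))
unrestricted ✓ (simply typable at T2; W, C, E all held)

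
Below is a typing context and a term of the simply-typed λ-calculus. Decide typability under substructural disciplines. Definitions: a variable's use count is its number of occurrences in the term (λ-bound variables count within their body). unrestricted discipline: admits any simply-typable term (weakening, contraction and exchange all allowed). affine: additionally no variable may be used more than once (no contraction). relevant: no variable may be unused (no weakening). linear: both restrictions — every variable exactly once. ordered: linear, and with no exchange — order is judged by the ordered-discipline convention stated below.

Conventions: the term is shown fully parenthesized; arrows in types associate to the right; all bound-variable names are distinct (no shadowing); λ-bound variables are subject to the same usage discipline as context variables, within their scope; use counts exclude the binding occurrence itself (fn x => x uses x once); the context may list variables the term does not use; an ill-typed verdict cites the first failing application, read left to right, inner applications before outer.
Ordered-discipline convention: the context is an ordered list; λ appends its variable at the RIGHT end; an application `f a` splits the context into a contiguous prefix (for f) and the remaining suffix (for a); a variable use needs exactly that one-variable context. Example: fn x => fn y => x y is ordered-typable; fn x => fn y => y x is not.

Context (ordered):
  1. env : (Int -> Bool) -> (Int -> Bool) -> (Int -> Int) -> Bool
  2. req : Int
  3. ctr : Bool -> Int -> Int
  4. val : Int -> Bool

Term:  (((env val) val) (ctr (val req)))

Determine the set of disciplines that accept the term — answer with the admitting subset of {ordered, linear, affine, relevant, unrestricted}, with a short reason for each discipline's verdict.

accepted by: relevant, unrestricted
usage: env=1, req=1, ctr=1, val=3
uses in reading order: env, val, val, ctr, val, req
typing: the term checks, with type Bool
ordered: ✗ — val ×3 used more than once (contraction)
linear: ✗ — val ×3 used more than once (contraction)
affine: ✗ — val ×3 used more than once (contraction)
relevant: ✓ — at least one use each (env, req, ctr, val)
unrestricted: ✓ — typability at Bool is all that's needed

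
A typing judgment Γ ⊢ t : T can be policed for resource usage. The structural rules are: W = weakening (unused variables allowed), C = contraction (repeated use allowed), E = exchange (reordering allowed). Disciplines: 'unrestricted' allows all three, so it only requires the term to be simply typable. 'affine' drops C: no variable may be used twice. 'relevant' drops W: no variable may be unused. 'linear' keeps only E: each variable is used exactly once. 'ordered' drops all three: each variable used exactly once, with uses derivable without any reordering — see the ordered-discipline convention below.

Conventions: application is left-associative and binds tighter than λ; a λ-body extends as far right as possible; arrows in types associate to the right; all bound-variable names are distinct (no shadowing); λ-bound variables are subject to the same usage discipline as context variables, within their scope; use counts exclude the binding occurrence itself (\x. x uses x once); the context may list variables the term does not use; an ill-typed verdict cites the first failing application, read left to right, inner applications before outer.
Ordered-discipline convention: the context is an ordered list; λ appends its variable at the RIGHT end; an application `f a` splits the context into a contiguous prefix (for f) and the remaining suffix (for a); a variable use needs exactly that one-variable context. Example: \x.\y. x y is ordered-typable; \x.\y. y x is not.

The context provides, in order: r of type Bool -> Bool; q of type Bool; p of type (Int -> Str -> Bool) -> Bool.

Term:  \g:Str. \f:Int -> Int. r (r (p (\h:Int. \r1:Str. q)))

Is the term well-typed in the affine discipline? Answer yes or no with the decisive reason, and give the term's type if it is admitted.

no — repeated use of r ×2
usage: r ×2, q ×1, p ×1, g (λ-bound) ×0, f (λ-bound) ×0, h (λ-bound) ×0, r1 (λ-bound) ×0
uses in reading order: r, r, p, q
typing: the term checks, with type Str -> (Int -> Int) -> Bool
across the five disciplines: ordered ✗ | linear ✗ | affine ✗ | relevant ✗ | unrestricted ✓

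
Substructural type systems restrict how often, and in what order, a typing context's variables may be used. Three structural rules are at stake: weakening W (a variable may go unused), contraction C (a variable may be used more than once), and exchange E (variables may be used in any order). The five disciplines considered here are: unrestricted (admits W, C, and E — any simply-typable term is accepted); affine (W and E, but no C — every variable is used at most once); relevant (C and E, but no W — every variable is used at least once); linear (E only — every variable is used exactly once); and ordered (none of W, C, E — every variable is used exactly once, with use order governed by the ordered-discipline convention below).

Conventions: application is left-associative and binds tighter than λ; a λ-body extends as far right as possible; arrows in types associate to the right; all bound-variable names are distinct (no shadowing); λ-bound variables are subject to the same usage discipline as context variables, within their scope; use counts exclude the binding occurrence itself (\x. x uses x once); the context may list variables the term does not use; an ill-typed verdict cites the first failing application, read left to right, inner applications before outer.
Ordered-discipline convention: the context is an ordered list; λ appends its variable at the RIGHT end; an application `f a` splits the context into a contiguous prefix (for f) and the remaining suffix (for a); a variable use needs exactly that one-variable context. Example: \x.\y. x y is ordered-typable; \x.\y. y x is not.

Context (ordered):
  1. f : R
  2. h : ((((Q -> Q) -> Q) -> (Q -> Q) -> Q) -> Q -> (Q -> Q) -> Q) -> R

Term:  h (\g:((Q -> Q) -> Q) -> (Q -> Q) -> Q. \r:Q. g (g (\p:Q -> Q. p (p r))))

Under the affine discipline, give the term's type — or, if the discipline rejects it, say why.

not well-typed under affine — needs contraction — g ×2, p ×2
counts: f=0, h=1, g (λ-bound)=2, r (λ-bound)=1, p (λ-bound)=2
uses in reading order: h, g, g, p, p, r
typing: well-typed — term : R
across the five disciplines: ordered ✗ · linear ✗ · affine ✗ · relevant ✗ · unrestricted ✓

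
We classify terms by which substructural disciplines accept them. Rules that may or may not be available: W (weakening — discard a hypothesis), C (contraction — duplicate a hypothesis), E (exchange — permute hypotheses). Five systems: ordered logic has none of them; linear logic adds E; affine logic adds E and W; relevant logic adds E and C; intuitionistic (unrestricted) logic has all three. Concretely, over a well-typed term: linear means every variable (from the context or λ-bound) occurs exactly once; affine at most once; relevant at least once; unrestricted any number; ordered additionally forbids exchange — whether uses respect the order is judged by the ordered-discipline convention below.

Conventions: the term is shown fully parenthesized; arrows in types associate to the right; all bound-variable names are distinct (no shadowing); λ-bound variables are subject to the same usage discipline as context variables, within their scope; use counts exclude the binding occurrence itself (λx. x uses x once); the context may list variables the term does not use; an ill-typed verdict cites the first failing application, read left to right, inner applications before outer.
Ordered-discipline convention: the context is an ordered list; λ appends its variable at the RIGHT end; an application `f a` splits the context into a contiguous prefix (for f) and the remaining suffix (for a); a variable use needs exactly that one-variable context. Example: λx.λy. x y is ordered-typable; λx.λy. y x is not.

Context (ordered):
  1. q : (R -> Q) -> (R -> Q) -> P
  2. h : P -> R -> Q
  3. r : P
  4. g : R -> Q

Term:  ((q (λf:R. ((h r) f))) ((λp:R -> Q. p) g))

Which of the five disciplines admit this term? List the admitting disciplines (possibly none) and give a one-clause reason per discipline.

admitted by: ordered, linear, affine, relevant, unrestricted
use counts: q: 1, h: 1, r: 1, g: 1, f (bound): 1, p (bound): 1
left-to-right use order: q, h, r, f, p, g
typing: well-typed — term : P
ordered: ✓, q, h, r, g, f, p: once each, no exchange needed
linear: ✓, exactly-once usage across q, h, r, g, f, p
affine: ✓, no duplicate uses among q, h, r, g, f, p
relevant: ✓, q, h, r, g, f, p: all used, weakening unneeded
unrestricted: ✓, simply typable at P; W, C, E all held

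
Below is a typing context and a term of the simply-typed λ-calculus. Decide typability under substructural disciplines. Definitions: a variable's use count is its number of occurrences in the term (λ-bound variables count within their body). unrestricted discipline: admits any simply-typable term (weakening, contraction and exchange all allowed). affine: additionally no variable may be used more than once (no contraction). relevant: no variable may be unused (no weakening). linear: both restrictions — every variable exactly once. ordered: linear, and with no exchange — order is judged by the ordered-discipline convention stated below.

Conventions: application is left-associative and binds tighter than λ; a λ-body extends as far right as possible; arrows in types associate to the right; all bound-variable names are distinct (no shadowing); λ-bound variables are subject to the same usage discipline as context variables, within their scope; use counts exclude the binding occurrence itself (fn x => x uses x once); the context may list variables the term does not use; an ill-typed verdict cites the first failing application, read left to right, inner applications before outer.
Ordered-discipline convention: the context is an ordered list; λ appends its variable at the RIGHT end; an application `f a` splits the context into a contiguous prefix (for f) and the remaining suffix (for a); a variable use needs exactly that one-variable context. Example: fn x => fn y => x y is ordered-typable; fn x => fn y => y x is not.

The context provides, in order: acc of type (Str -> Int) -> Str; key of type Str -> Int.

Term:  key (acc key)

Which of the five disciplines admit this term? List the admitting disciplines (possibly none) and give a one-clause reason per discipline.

admitted by: relevant, unrestricted
usage: acc=1; key=2
order of uses: key, acc, key
typing: ✓ — Int
ordered ✗ (key ×2 used more than once (contraction))
linear ✗ (key ×2 used more than once (contraction))
affine ✗ (key ×2 used more than once (contraction))
relevant ✓ (at least one use each (acc, key))
unrestricted ✓ (typability at Int is all that's needed)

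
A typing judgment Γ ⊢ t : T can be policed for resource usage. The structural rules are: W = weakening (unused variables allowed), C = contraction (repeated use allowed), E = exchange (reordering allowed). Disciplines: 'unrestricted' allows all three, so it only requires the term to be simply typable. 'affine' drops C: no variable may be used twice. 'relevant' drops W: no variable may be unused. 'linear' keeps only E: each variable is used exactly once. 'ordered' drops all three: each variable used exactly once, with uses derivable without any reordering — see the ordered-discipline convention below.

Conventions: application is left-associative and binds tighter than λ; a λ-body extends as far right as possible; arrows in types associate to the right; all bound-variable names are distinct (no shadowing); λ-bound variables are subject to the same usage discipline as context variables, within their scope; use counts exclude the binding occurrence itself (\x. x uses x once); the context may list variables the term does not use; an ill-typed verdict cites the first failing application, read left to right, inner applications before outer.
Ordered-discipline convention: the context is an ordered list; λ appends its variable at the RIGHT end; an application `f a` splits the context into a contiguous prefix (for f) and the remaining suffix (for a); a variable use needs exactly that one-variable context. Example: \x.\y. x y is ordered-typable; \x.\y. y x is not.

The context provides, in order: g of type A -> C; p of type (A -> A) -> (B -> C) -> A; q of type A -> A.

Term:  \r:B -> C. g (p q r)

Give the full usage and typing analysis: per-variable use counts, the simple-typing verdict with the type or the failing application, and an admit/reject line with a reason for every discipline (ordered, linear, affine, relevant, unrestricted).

use counts: g: 1; p: 1; q: 1; r (bound): 1
order of uses: g, p, q, r
typing: well-typed at (B -> C) -> C
ordered: ✓, g, p, q, r: once each, no exchange needed
linear: ✓, exactly-once usage across g, p, q, r
affine: ✓, g, p, q, r: no repeats, contraction unneeded
relevant: ✓, g, p, q, r: all used, weakening unneeded
unrestricted: ✓, well-typed at (B -> C) -> C; no restrictions here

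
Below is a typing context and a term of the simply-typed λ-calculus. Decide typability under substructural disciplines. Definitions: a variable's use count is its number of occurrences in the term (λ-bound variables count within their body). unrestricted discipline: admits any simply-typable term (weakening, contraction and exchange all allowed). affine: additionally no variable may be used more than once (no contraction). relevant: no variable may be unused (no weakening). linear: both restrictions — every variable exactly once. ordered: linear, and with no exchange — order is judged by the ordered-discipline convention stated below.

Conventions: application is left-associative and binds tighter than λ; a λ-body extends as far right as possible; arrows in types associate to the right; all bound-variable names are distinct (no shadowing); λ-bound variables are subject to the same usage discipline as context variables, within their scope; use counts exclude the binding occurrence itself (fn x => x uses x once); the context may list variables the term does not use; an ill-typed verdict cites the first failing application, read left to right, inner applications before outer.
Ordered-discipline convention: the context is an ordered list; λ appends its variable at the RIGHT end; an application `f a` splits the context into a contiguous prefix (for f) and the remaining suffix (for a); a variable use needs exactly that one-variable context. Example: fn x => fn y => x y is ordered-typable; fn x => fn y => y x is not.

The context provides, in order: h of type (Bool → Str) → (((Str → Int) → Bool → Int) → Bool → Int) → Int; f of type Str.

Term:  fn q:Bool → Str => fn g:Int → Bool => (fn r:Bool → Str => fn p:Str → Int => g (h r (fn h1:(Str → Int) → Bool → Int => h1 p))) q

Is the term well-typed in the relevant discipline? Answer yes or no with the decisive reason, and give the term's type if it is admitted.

no — f never used (weakening)
use counts: h: 1; f: 0; q (λ-bound): 1; g (λ-bound): 1; r (λ-bound): 1; p (λ-bound): 1; h1 (λ-bound): 1
use order (left to right): g, h, r, h1, p, q
typing: ✓ — (Bool → Str) → (Int → Bool) → (Str → Int) → Bool
per-discipline verdicts: ordered ✗ | linear ✗ | affine ✓ | relevant ✗ | unrestricted ✓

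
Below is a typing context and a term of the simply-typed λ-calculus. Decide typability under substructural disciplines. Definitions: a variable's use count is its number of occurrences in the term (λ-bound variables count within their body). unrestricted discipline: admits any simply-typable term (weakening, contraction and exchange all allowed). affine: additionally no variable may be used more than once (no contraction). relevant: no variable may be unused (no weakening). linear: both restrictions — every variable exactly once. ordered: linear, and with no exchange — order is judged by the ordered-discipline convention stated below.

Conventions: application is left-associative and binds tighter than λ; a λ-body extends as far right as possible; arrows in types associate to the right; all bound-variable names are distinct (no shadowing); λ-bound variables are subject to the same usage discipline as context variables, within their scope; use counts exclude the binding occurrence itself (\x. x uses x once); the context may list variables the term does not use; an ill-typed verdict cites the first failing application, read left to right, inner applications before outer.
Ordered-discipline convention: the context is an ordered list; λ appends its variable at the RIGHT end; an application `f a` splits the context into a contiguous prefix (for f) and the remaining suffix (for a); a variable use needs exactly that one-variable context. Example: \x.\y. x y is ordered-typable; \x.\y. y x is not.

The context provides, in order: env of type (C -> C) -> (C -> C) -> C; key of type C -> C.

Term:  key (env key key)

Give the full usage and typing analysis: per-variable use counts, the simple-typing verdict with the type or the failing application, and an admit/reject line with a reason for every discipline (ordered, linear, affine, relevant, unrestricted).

usage: env: 1×; key: 3×
left-to-right use order: key, env, key, key
typing: ✓ — C
ordered ✗ (needs contraction — key ×3)
linear ✗ (needs contraction — key ×3)
affine ✗ (needs contraction — key ×3)
relevant ✓ (env, key: all used, weakening unneeded)
unrestricted ✓ (typability at C is all that's needed)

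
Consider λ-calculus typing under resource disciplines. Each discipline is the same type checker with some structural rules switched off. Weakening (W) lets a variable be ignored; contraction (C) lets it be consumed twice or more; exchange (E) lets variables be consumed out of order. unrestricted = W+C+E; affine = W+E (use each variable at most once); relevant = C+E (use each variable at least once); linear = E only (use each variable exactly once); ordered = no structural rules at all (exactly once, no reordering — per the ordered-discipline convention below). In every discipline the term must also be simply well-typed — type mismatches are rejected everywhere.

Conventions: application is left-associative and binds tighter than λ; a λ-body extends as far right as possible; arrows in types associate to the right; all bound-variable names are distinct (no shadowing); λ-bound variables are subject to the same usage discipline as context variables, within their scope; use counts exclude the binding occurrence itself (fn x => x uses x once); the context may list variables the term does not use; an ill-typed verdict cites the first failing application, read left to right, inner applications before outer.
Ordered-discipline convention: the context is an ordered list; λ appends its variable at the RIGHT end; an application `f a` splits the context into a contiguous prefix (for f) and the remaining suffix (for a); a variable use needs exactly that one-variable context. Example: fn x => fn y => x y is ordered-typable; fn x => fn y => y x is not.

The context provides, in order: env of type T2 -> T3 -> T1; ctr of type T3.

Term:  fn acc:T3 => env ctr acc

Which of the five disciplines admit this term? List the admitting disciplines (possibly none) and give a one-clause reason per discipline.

admitted by: none
usage: env=1, ctr=1, acc [bound]=1
order of uses: env, ctr, acc
typing: ill-typed: an argument T3 mismatches the expected T2
ordered: ✗ — the type mismatch rejects it
linear: ✗ — not simply typable
affine: ✗ — fails simple typing
relevant: ✗ — a type mismatch blocks all five
unrestricted: ✗ — the type mismatch rejects it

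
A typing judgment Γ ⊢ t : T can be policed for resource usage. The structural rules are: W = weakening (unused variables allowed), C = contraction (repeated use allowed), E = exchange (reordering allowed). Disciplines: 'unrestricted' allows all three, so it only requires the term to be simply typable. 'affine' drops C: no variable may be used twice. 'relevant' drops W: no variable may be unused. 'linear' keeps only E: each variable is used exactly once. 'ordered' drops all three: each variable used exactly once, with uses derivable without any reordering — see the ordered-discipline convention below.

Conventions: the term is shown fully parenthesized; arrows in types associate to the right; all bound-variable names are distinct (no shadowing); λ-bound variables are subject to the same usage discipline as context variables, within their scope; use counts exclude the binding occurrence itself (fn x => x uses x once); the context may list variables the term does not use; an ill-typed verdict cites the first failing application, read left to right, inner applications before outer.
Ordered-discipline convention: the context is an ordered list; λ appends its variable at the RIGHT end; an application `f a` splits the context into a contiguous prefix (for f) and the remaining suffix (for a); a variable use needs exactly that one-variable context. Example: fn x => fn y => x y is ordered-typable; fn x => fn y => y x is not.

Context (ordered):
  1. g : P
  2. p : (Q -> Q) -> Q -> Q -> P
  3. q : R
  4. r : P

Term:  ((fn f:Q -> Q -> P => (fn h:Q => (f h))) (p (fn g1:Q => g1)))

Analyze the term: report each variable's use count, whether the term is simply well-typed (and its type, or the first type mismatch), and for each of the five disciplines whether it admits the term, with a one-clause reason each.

counts: g: 0, p: 1, q: 0, r: 0, f [bound]: 1, h [bound]: 1, g1 [bound]: 1
order of uses: f, h, p, g1
typing: well-typed at Q -> Q -> P
ordered: ✗ — unused: g, q, r — weakening required
linear: ✗ — unused: g, q, r — weakening required
affine: ✓ — g, p, q, r, f, h, g1: no repeats, contraction unneeded
relevant: ✗ — unused: g, q, r — weakening required
unrestricted: ✓ — well-typed at Q -> Q -> P; no restrictions here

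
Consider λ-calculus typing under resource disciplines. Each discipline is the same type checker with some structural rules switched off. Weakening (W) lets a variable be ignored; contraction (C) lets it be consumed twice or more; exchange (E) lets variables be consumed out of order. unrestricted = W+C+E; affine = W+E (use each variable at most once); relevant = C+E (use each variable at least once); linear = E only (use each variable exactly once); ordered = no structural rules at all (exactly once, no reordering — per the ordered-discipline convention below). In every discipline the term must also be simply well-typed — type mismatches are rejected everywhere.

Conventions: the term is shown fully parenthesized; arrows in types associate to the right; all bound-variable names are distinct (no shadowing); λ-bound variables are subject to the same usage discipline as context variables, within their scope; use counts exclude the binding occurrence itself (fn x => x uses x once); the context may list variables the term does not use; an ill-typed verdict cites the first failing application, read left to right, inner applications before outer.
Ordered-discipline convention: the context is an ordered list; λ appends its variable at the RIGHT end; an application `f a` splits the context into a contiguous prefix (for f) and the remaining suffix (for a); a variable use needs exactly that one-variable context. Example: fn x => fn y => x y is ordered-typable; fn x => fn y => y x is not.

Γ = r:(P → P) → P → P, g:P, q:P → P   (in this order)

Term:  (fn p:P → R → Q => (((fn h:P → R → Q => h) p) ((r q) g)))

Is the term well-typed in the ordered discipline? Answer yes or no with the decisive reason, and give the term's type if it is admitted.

no — no ordered split (uses run h, p, r, q, g)
variable uses: r=1; g=1; q=1; p (bound)=1; h (bound)=1
order of uses: h, p, r, q, g
typing: ✓ — (P → R → Q) → R → Q
all disciplines: ordered ✗ · linear ✓ · affine ✓ · relevant ✓ · unrestricted ✓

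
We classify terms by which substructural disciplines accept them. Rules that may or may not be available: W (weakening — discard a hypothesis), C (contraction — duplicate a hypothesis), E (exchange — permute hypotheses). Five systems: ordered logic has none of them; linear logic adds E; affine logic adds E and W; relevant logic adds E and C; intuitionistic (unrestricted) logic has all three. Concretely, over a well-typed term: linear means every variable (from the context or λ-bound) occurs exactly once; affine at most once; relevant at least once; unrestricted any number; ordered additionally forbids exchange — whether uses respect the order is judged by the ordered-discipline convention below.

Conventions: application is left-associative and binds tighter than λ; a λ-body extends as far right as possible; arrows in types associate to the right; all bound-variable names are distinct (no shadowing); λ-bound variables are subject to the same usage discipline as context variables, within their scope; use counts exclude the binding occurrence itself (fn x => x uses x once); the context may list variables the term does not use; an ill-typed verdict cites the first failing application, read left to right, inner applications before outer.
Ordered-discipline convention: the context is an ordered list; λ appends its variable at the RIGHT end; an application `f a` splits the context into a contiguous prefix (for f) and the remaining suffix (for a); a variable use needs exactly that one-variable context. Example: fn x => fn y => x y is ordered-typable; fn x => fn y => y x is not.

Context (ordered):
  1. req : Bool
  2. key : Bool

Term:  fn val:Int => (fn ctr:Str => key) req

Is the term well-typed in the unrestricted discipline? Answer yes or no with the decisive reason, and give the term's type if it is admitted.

no — not simply typable
variable uses: req ×1; key ×1; val [bound] ×0; ctr [bound] ×0
use order (left to right): key, req
typing: ill-typed: an application expects Str but receives Bool
per-discipline verdicts: ordered ✗, linear ✗, affine ✗, relevant ✗, unrestricted ✗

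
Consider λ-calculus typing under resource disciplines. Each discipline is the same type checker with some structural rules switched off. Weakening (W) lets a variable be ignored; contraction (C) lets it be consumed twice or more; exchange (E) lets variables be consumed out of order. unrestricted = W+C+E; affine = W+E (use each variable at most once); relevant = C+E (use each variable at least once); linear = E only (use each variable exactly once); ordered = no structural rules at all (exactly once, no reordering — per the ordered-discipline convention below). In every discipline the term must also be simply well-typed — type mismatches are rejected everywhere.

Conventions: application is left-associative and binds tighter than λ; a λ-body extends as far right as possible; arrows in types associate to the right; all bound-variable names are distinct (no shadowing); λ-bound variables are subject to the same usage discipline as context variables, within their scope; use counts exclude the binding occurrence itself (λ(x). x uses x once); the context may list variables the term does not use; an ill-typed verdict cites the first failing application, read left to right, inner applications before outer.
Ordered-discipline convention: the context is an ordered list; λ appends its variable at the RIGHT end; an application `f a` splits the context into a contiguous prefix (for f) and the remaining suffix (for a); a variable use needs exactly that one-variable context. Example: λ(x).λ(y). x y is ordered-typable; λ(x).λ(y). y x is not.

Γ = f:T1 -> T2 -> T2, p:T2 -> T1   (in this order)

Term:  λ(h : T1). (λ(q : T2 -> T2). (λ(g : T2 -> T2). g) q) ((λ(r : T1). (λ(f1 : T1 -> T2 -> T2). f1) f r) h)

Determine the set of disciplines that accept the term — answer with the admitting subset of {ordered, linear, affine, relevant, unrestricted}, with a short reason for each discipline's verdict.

admitted in: affine, unrestricted
usage: f ×1; p ×0; h (bound) ×1; q (bound) ×1; g (bound) ×1; r (bound) ×1; f1 (bound) ×1
uses in reading order: g, q, f1, f, r, h
typing: well-typed at T1 -> T2 -> T2
ordered: ✗ — p never used (weakening)
linear: ✗ — p never used (weakening)
affine: ✓ — f, p, h, q, g, r, f1: no repeats, contraction unneeded
relevant: ✗ — p never used (weakening)
unrestricted: ✓ — simply typable at T1 -> T2 -> T2; W, C, E all held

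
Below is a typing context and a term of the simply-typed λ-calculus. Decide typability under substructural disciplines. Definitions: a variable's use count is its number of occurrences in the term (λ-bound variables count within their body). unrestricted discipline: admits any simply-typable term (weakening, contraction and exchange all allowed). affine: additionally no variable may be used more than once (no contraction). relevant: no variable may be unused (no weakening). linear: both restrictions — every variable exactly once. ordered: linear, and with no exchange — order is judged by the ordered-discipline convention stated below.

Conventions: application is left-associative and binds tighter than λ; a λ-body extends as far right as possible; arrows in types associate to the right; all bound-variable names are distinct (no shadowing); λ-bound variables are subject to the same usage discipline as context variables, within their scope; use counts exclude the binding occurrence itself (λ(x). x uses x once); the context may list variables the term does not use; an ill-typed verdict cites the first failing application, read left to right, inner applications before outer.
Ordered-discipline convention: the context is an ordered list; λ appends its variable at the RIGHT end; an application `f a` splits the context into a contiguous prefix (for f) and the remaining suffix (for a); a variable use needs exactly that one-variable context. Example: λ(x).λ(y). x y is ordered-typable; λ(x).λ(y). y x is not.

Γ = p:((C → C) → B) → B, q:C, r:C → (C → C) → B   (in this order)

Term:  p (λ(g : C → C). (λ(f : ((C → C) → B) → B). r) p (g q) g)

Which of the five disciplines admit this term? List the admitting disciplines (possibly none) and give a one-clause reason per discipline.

admitting disciplines: unrestricted
usage: p: 2, q: 1, r: 1, g (λ-bound): 2, f (λ-bound): 0
use order (left to right): p, r, p, g, q, g
typing: well-typed at B
ordered ✗ (uses contraction: p ×2, g ×2; f never used (weakening))
linear ✗ (uses contraction: p ×2, g ×2; f never used (weakening))
affine ✗ (uses contraction: p ×2, g ×2)
relevant ✗ (f never used (weakening))
unrestricted ✓ (type-checks (B) and nothing is barred)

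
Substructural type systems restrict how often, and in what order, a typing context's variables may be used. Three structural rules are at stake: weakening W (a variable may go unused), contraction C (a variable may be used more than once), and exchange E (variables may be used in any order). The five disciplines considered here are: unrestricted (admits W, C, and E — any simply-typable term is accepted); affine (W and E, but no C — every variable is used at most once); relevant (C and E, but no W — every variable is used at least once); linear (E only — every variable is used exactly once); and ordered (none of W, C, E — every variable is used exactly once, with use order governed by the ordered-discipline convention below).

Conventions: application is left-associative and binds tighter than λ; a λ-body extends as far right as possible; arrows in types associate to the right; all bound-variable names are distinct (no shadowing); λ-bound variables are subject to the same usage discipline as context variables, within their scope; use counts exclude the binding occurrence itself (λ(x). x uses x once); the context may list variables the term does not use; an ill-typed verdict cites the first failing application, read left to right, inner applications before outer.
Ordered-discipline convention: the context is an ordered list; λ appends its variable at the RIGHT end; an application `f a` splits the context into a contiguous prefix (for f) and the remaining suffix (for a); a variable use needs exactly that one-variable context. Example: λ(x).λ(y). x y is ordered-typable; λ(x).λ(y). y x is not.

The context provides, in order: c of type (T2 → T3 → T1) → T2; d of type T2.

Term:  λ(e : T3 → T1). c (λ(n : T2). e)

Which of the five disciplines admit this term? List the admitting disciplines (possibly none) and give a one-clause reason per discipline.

admitted by: affine, unrestricted
variable uses: c ×1; d ×0; e (bound) ×1; n (bound) ×0
use order (left to right): c, e
typing: the term checks, with type (T3 → T1) → T2
ordered: ✗ — unused: d, n — weakening required
linear: ✗ — unused: d, n — weakening required
affine: ✓ — at most one use each (c, d, e, n)
relevant: ✗ — unused: d, n — weakening required
unrestricted: ✓ — typability at (T3 → T1) → T2 is all that's needed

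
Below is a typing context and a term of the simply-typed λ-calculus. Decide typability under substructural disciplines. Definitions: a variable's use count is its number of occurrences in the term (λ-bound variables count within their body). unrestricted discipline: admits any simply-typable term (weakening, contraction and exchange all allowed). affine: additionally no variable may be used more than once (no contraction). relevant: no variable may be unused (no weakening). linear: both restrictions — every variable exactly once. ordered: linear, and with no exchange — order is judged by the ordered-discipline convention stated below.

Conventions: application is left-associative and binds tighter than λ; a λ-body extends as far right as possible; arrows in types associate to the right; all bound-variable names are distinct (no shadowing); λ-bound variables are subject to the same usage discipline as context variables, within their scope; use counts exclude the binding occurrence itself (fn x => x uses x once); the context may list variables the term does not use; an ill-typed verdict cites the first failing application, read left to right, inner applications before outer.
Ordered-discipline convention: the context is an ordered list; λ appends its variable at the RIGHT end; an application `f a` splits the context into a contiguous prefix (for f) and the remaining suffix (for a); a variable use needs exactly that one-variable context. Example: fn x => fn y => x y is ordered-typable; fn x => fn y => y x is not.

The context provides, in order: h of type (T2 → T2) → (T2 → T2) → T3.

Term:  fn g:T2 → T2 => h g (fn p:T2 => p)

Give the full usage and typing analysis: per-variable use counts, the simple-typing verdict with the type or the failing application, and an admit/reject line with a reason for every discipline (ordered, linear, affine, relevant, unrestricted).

variable uses: h=1; g (λ-bound)=1; p (λ-bound)=1
uses in reading order: h, g, p
typing: ✓ — (T2 → T2) → T3
ordered ✓ (h, g, p: once each, no exchange needed)
linear ✓ (single use per variable (h, g, p))
affine ✓ (at most one use each (h, g, p))
relevant ✓ (h, g, p: all used, weakening unneeded)
unrestricted ✓ (simply typable at (T2 → T2) → T3; W, C, E all held)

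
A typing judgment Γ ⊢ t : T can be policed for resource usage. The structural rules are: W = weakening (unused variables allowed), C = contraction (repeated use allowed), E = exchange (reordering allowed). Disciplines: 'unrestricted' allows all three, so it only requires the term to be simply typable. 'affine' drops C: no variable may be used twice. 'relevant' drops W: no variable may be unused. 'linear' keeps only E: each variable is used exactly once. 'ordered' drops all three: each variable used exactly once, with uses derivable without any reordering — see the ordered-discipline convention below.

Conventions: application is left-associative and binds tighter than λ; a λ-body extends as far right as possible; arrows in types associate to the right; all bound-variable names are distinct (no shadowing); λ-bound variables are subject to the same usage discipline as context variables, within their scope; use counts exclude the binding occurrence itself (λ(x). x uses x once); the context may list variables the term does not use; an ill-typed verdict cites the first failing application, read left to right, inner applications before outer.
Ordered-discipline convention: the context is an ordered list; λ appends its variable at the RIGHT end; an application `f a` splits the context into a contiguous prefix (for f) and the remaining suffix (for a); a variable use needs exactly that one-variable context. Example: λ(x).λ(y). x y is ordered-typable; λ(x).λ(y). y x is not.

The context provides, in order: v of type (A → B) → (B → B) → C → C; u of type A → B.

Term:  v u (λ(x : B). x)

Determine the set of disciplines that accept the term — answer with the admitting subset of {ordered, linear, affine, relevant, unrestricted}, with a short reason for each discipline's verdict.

accepted by: ordered, linear, affine, relevant, unrestricted
use counts: v=1; u=1; x [bound]=1
uses in reading order: v, u, x
typing: well-typed at C → C
ordered ✓ (v, u, x once each; derivable with no W/C/E)
linear ✓ (v, u, x: one use apiece)
affine ✓ (v, u, x: no repeats, contraction unneeded)
relevant ✓ (v, u, x: all used, weakening unneeded)
unrestricted ✓ (typability at C → C is all that's needed)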